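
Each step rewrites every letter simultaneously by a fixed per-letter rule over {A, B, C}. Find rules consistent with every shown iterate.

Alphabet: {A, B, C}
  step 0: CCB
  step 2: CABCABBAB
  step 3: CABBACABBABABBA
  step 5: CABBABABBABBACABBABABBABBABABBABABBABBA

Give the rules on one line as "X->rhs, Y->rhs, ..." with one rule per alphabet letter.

A->B, B->BA, C->CA

  step 2 ⇒ step 3: CABCABBAB ⇒ CA·B·BA·CA·B·BA·BA·B·BA
    A ↦ B
    B ↦ BA
    C ↦ CA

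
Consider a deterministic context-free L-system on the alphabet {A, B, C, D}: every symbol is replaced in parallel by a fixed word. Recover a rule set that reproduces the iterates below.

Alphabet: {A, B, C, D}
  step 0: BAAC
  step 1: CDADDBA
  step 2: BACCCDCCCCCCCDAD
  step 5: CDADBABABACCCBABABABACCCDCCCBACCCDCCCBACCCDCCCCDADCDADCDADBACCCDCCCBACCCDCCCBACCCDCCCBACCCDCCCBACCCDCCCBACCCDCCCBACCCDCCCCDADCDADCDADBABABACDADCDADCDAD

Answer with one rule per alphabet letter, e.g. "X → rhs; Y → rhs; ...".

A->D, B->CDA, C->BA, D->CCC

  step 1 ⇒ step 2: CDADDBA ⇒ BA·CCC·D·CCC·CCC·CDA·D
    A ↦ D
    B ↦ CDA
    C ↦ BA
    D ↦ CCC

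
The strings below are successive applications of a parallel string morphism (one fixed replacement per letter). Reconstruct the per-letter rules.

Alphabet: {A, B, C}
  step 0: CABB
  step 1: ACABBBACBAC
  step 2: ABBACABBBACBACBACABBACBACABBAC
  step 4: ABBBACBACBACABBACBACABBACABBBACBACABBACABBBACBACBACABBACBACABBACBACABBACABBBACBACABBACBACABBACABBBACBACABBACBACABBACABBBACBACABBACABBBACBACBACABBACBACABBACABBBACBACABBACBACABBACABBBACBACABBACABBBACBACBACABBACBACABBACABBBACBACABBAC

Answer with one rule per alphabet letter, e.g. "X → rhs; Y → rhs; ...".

A->ABB, B->BAC, C->AC

  step 1 ⇒ step 2: ACABBBACBAC ⇒ ABB·AC·ABB·BAC·BAC·BAC·ABB·AC·BAC·ABB·AC
    A ↦ ABB
    B ↦ BAC
    C ↦ AC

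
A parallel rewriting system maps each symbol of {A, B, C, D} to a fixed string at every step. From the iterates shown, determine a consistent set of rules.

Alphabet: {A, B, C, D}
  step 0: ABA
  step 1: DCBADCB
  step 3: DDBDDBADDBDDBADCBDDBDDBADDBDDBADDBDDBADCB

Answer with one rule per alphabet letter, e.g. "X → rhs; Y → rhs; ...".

A->DCB, B->A, C->DDB, D->DDB

  step 0 ⇒ step 1: ABA ⇒ DCB·A·DCB
    A ↦ DCB
    B ↦ A
    C ↦ DDB  (constrained at step 1)
    D ↦ DDB  (constrained at step 1)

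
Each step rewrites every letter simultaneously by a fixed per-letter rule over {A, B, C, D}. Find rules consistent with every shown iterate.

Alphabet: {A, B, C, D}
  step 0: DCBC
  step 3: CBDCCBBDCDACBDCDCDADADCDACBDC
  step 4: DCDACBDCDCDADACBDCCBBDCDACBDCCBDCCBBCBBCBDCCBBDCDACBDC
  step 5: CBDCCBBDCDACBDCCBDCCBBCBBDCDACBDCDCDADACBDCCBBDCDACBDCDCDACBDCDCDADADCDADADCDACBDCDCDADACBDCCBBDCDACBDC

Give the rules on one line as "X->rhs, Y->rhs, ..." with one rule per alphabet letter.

  step 4 ⇒ step 5: DCDACBDCDCDADACBDCCBBDCDACBDCCBDCCBBCBBCBDCCBBDCDACBDC ⇒ CB·DC·CB·B·DC·DA·CB·DC·CB·DC·CB·B·CB·B·DC·DA·CB·DC·DC·DA·DA·CB·DC·CB·B·DC·DA·CB·DC·DC·DA·CB·DC·DC·DA·DA·DC·DA·DA·DC·DA·CB·DC·DC·DA·DA·CB·DC·CB·B·DC·DA·CB·DC
    A ↦ B
    B ↦ DA
    C ↦ DC
    D ↦ CB

A->B, B->DA, C->DC, D->CB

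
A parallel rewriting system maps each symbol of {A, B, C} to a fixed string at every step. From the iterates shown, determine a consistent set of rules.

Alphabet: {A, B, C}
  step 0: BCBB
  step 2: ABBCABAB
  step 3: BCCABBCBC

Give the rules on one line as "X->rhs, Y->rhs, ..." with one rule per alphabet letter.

  step 2 ⇒ step 3: ABBCABAB ⇒ B·C·C·AB·B·C·B·C
    A ↦ B
    B ↦ C
    C ↦ AB

A->B, B->C, C->AB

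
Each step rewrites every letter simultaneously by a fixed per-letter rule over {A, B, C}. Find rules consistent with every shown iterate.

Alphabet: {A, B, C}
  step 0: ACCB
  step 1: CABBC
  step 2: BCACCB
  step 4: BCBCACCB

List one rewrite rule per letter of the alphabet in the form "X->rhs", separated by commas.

  step 1 ⇒ step 2: CABBC ⇒ B·CA·C·C·B
    A ↦ CA
    B ↦ C
    C ↦ B

A->CA, B->C, C->B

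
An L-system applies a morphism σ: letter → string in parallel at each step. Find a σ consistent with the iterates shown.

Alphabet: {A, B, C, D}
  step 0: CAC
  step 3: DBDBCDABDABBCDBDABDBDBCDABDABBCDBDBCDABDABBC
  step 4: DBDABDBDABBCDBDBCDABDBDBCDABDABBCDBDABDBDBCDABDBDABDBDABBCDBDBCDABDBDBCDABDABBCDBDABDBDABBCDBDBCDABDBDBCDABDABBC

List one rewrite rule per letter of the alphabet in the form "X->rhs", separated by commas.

A->DBC, B->DAB, C->BC, D->DB

  step 3 ⇒ step 4: DBDBCDABDABBCDBDABDBDBCDABDABBCDBDBCDABDABBC ⇒ DB·DAB·DB·DAB·BC·DB·DBC·DAB·DB·DBC·DAB·DAB·BC·DB·DAB·DB·DBC·DAB·DB·DAB·DB·DAB·BC·DB·DBC·DAB·DB·DBC·DAB·DAB·BC·DB·DAB·DB·DAB·BC·DB·DBC·DAB·DB·DBC·DAB·DAB·BC
    A ↦ DBC
    B ↦ DAB
    C ↦ BC
    D ↦ DB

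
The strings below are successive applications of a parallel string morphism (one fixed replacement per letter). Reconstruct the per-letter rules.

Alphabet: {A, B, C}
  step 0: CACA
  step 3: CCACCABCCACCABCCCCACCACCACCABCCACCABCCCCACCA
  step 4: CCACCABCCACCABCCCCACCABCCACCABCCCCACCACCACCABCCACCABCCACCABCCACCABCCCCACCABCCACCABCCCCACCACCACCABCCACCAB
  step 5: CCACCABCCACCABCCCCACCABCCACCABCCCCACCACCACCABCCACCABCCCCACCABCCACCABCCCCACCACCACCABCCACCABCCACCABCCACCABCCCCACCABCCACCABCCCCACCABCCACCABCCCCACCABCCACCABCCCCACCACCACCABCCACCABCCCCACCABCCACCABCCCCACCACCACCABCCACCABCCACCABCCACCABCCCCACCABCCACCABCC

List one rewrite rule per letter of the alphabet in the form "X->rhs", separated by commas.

  step 4 ⇒ step 5: CCACCABCCACCABCCCCACCABCCACCABCCCCACCACCACCABCCACCABCCACCABCCACCABCCCCACCABCCACCABCCCCACCACCACCABCCACCAB ⇒ CCA·CCA·B·CCA·CCA·B·CC·CCA·CCA·B·CCA·CCA·B·CC·CCA·CCA·CCA·CCA·B·CCA·CCA·B·CC·CCA·CCA·B·CCA·CCA·B·CC·CCA·CCA·CCA·CCA·B·CCA·CCA·B·CCA·CCA·B·CCA·CCA·B·CC·CCA·CCA·B·CCA·CCA·B·CC·CCA·CCA·B·CCA·CCA·B·CC·CCA·CCA·B·CCA·CCA·B·CC·CCA·CCA·CCA·CCA·B·CCA·CCA·B·CC·CCA·CCA·B·CCA·CCA·B·CC·CCA·CCA·CCA·CCA·B·CCA·CCA·B·CCA·CCA·B·CCA·CCA·B·CC·CCA·CCA·B·CCA·CCA·B·CC
    A ↦ B
    B ↦ CC
    C ↦ CCA

A->B, B->CC, C->CCA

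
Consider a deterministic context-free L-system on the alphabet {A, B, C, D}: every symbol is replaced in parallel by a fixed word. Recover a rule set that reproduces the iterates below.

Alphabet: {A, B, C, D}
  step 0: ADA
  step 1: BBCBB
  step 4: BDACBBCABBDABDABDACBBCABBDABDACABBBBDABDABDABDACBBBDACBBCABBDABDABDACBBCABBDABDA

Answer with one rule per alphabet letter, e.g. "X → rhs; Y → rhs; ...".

A->BB, B->BDA, C->CAB, D->C

  step 0 ⇒ step 1: ADA ⇒ BB·C·BB
    A ↦ BB
    D ↦ C
    B ↦ BDA  (constrained at step 1)
    C ↦ CAB  (constrained at step 1)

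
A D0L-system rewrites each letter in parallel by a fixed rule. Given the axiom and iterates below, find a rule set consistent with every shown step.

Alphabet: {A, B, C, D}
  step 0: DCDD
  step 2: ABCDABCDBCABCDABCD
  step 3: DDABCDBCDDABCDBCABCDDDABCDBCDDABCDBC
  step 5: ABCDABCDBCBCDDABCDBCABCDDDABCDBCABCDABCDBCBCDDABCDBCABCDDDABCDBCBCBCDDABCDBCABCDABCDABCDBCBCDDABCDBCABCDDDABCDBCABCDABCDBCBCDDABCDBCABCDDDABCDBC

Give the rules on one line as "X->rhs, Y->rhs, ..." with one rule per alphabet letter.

  step 2 ⇒ step 3: ABCDABCDBCABCDABCD ⇒ DD·A·BCD·BC·DD·A·BCD·BC·A·BCD·DD·A·BCD·BC·DD·A·BCD·BC
    A ↦ DD
    B ↦ A
    C ↦ BCD
    D ↦ BC

A->DD, B->A, C->BCD, D->BC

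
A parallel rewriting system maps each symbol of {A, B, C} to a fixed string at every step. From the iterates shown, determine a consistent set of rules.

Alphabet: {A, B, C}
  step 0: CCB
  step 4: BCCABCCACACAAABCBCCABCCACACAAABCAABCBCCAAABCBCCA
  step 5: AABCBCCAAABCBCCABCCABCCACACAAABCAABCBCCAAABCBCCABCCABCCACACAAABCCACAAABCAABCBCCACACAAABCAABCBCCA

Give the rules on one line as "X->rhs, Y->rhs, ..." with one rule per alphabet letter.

A->CA, B->AA, C->BC

  step 4 ⇒ step 5: BCCABCCACACAAABCBCCABCCACACAAABCAABCBCCAAABCBCCA ⇒ AA·BC·BC·CA·AA·BC·BC·CA·BC·CA·BC·CA·CA·CA·AA·BC·AA·BC·BC·CA·AA·BC·BC·CA·BC·CA·BC·CA·CA·CA·AA·BC·CA·CA·AA·BC·AA·BC·BC·CA·CA·CA·AA·BC·AA·BC·BC·CA
    A ↦ CA
    B ↦ AA
    C ↦ BC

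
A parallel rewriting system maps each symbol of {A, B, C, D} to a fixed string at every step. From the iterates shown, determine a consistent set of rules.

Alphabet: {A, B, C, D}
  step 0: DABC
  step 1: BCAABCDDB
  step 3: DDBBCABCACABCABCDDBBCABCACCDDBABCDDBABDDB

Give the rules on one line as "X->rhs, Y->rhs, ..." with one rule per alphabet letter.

  step 0 ⇒ step 1: DABC ⇒ BCA·AB·C·DDB
    A ↦ AB
    B ↦ C
    C ↦ DDB
    D ↦ BCA

A->AB, B->C, C->DDB, D->BCA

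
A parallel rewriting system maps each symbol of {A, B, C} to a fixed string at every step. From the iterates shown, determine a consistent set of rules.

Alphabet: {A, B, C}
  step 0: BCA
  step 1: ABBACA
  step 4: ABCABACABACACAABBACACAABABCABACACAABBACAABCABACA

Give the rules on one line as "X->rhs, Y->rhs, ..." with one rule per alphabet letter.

A->CA, B->AB, C->BA

  step 0 ⇒ step 1: BCA ⇒ AB·BA·CA
    A ↦ CA
    B ↦ AB
    C ↦ BA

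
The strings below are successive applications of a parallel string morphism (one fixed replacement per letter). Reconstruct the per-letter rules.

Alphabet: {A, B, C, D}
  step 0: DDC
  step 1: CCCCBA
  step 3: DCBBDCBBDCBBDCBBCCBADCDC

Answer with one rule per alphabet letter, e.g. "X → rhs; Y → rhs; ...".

A->BB, B->DC, C->BA, D->CC

  step 0 ⇒ step 1: DDC ⇒ CC·CC·BA
    C ↦ BA
    D ↦ CC
    A ↦ BB  (constrained at step 1)
    B ↦ DC  (constrained at step 1)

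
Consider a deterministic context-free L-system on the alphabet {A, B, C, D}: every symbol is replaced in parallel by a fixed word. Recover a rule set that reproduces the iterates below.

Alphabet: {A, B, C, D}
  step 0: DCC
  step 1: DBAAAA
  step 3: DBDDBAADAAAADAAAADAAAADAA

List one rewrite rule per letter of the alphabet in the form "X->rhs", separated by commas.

A->CBC, B->D, C->AA, D->DB

  step 0 ⇒ step 1: DCC ⇒ DB·AA·AA
    C ↦ AA
    D ↦ DB
    A ↦ CBC  (constrained at step 1)
    B ↦ D  (constrained at step 1)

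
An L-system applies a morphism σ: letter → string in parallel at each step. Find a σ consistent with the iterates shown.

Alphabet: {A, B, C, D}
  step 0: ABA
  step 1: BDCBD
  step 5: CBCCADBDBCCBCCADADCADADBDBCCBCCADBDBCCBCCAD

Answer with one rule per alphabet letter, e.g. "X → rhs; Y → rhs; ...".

  step 0 ⇒ step 1: ABA ⇒ BD·C·BD
    A ↦ BD
    B ↦ C
    C ↦ AD  (constrained at step 1)
    D ↦ BC  (constrained at step 1)

A->BD, B->C, C->AD, D->BC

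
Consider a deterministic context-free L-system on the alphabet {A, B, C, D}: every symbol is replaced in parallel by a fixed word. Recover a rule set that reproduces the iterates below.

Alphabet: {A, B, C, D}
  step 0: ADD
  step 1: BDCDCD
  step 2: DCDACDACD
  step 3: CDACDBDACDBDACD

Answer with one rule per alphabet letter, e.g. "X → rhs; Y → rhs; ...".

A->BD, B->D, C->A, D->CD

  step 2 ⇒ step 3: DCDACDACD ⇒ CD·A·CD·BD·A·CD·BD·A·CD
    A ↦ BD
    C ↦ A
    D ↦ CD
  step 1 ⇒ step 2: BDCDCD ⇒ D·CD·A·CD·A·CD
    B ↦ D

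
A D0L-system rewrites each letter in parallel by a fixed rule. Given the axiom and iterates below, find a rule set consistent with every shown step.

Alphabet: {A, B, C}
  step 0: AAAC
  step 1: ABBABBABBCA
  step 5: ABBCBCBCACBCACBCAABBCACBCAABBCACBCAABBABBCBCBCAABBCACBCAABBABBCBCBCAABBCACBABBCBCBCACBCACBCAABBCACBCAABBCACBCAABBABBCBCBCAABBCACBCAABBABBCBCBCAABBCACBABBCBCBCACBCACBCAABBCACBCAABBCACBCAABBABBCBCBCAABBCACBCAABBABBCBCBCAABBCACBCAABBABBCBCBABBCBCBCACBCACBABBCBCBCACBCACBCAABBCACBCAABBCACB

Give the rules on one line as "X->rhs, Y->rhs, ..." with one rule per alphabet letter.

A->ABB, B->CB, C->CA

  step 0 ⇒ step 1: AAAC ⇒ ABB·ABB·ABB·CA
    A ↦ ABB
    C ↦ CA
    B ↦ CB  (constrained at step 1)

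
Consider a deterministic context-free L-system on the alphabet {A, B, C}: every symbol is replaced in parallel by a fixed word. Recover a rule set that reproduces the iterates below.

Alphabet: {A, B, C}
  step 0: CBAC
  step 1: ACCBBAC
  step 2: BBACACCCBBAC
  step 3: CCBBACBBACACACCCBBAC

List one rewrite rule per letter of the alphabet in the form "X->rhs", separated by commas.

  step 2 ⇒ step 3: BBACACCCBBAC ⇒ C·C·BB·AC·BB·AC·AC·AC·C·C·BB·AC
    A ↦ BB
    B ↦ C
    C ↦ AC

A->BB, B->C, C->AC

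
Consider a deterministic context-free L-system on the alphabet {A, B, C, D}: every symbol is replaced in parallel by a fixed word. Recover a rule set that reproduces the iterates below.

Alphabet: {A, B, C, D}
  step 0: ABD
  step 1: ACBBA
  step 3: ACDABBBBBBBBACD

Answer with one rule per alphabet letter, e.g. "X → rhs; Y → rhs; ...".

  step 0 ⇒ step 1: ABD ⇒ AC·BB·A
    A ↦ AC
    B ↦ BB
    D ↦ A
    C ↦ D  (constrained at step 1)

A->AC, B->BB, C->D, D->A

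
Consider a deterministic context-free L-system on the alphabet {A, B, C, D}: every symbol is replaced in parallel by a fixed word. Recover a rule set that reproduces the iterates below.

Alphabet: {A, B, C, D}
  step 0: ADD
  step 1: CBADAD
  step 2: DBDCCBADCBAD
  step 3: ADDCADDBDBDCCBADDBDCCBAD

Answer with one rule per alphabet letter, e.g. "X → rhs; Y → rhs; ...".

A->CB, B->DC, C->DB, D->AD

  step 2 ⇒ step 3: DBDCCBADCBAD ⇒ AD·DC·AD·DB·DB·DC·CB·AD·DB·DC·CB·AD
    A ↦ CB
    B ↦ DC
    C ↦ DB
    D ↦ AD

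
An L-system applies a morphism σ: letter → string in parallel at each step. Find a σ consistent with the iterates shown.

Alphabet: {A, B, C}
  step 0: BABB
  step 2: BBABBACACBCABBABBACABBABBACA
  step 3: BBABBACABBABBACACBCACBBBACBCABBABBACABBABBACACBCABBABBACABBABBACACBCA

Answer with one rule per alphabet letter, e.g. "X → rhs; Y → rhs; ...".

  step 2 ⇒ step 3: BBABBACACBCABBABBACABBABBACA ⇒ BBA·BBA·CA·BBA·BBA·CA·CB·CA·CB·BBA·CB·CA·BBA·BBA·CA·BBA·BBA·CA·CB·CA·BBA·BBA·CA·BBA·BBA·CA·CB·CA
    A ↦ CA
    B ↦ BBA
    C ↦ CB

A->CA, B->BBA, C->CB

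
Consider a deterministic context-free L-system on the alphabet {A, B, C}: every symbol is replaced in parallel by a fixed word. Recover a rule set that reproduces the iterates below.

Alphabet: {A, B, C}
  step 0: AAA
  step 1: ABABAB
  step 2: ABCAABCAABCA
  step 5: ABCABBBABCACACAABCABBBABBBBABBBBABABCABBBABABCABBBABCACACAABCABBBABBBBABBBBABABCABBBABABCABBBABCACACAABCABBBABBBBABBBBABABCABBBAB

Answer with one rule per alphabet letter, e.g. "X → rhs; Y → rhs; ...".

A->AB, B->CA, C->BBB

  step 1 ⇒ step 2: ABABAB ⇒ AB·CA·AB·CA·AB·CA
    A ↦ AB
    B ↦ CA
    C ↦ BBB  (constrained at step 2)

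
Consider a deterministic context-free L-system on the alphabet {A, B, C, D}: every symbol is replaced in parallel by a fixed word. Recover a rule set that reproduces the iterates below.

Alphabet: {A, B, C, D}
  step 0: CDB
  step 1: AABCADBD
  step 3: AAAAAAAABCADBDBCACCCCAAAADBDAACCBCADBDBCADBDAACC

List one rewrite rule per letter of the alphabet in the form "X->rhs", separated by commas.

  step 0 ⇒ step 1: CDB ⇒ AA·BCA·DBD
    B ↦ DBD
    C ↦ AA
    D ↦ BCA
    A ↦ CC  (constrained at step 1)

A->CC, B->DBD, C->AA, D->BCA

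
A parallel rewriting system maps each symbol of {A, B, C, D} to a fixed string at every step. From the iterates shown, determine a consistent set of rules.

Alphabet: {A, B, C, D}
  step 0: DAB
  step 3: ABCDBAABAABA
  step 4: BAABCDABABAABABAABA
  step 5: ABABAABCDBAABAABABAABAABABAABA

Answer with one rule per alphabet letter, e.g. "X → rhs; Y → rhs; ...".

A->BA, B->A, C->B, D->CD

  step 4 ⇒ step 5: BAABCDABABAABABAABA ⇒ A·BA·BA·A·B·CD·BA·A·BA·A·BA·BA·A·BA·A·BA·BA·A·BA
    A ↦ BA
    B ↦ A
    C ↦ B
    D ↦ CD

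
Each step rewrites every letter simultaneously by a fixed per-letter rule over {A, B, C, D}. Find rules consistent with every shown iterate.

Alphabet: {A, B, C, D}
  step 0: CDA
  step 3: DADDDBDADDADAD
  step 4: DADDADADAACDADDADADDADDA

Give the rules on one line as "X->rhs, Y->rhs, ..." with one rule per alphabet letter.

  step 3 ⇒ step 4: DADDDBDADDADAD ⇒ DA·D·DA·DA·DA·AC·DA·D·DA·DA·D·DA·D·DA
    A ↦ D
    B ↦ AC
    D ↦ DA
    C ↦ DB  (constrained at step 0)

A->D, B->AC, C->DB, D->DA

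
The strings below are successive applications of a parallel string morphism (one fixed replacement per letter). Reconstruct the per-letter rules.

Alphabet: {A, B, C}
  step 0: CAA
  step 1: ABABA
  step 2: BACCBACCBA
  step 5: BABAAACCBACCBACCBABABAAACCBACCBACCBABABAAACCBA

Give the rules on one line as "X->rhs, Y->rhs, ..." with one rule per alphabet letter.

A->BA, B->CC, C->A

  step 1 ⇒ step 2: ABABA ⇒ BA·CC·BA·CC·BA
    A ↦ BA
    B ↦ CC
  step 0 ⇒ step 1: CAA ⇒ A·BA·BA
    C ↦ A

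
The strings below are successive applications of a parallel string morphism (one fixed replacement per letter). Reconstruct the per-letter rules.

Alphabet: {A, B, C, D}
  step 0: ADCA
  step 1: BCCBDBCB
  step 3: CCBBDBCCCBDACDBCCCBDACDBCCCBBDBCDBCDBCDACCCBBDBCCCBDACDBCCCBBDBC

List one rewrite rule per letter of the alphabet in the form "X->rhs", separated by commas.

A->B, B->DAC, C->DBC, D->CCB

  step 0 ⇒ step 1: ADCA ⇒ B·CCB·DBC·B
    A ↦ B
    C ↦ DBC
    D ↦ CCB
    B ↦ DAC  (constrained at step 1)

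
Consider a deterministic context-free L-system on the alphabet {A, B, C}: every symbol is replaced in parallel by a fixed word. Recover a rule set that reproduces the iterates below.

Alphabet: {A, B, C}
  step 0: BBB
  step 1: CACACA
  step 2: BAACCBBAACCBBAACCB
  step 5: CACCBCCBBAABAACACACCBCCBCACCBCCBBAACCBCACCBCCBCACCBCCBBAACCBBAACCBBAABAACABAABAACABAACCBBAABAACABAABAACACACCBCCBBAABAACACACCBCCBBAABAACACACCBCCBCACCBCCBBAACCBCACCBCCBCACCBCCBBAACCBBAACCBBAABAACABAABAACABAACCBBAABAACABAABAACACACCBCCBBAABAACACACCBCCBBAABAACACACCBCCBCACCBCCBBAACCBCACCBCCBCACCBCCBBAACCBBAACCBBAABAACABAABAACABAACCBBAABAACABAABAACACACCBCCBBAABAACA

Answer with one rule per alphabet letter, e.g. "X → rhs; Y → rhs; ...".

  step 1 ⇒ step 2: CACACA ⇒ BAA·CCB·BAA·CCB·BAA·CCB
    A ↦ CCB
    C ↦ BAA
  step 0 ⇒ step 1: BBB ⇒ CA·CA·CA
    B ↦ CA

A->CCB, B->CA, C->BAA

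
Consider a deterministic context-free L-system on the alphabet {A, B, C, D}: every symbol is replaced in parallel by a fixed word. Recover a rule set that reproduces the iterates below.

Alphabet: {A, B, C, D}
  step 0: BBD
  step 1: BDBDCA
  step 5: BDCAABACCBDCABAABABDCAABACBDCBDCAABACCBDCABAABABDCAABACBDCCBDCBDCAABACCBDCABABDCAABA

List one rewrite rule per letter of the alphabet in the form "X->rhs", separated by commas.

  step 0 ⇒ step 1: BBD ⇒ BD·BD·CA
    B ↦ BD
    D ↦ CA
    A ↦ C  (constrained at step 1)
    C ↦ ABA  (constrained at step 1)

A->C, B->BD, C->ABA, D->CA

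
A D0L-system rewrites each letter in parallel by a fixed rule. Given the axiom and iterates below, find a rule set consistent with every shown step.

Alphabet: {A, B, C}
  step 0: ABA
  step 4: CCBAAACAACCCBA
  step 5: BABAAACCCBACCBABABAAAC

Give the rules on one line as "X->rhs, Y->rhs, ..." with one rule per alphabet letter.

A->C, B->AA, C->BA

  step 4 ⇒ step 5: CCBAAACAACCCBA ⇒ BA·BA·AA·C·C·C·BA·C·C·BA·BA·BA·AA·C
    A ↦ C
    B ↦ AA
    C ↦ BA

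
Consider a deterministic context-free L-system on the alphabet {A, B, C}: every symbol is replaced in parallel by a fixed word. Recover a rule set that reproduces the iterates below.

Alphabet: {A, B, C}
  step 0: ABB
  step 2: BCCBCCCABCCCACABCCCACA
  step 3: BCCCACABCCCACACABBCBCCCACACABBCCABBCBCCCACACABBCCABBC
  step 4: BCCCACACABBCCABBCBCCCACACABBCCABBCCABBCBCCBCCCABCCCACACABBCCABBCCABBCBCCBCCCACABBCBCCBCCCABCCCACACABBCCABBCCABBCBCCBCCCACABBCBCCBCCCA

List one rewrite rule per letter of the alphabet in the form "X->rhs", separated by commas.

  step 3 ⇒ step 4: BCCCACABCCCACACABBCBCCCACACABBCCABBCBCCCACACABBCCABBC ⇒ BCC·CA·CA·CA·BBC·CA·BBC·BCC·CA·CA·CA·BBC·CA·BBC·CA·BBC·BCC·BCC·CA·BCC·CA·CA·CA·BBC·CA·BBC·CA·BBC·BCC·BCC·CA·CA·BBC·BCC·BCC·CA·BCC·CA·CA·CA·BBC·CA·BBC·CA·BBC·BCC·BCC·CA·CA·BBC·BCC·BCC·CA
    A ↦ BBC
    B ↦ BCC
    C ↦ CA

A->BBC, B->BCC, C->CA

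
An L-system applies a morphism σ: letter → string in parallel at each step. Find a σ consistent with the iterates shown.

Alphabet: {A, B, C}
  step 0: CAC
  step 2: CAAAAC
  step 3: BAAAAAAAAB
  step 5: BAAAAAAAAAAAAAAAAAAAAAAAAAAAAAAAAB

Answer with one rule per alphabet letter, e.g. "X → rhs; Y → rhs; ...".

A->AA, B->C, C->B

  step 2 ⇒ step 3: CAAAAC ⇒ B·AA·AA·AA·AA·B
    A ↦ AA
    C ↦ B
    B ↦ C  (constrained at step 3)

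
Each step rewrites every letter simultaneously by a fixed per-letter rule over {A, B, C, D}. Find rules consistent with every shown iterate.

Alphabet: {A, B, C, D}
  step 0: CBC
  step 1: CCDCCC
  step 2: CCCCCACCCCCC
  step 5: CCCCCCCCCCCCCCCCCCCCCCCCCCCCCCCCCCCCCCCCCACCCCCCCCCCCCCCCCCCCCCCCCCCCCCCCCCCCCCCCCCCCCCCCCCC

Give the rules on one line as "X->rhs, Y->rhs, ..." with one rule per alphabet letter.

A->B, B->DC, C->CC, D->CA

  step 1 ⇒ step 2: CCDCCC ⇒ CC·CC·CA·CC·CC·CC
    C ↦ CC
    D ↦ CA
    A ↦ B  (constrained at step 2)
  step 0 ⇒ step 1: CBC ⇒ CC·DC·CC
    B ↦ DC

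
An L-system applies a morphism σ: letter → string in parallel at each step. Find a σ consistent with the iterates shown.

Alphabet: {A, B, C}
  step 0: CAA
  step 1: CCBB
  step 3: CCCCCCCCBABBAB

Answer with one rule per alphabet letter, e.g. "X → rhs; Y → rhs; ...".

A->B, B->BA, C->CC

  step 0 ⇒ step 1: CAA ⇒ CC·B·B
    A ↦ B
    C ↦ CC
    B ↦ BA  (constrained at step 1)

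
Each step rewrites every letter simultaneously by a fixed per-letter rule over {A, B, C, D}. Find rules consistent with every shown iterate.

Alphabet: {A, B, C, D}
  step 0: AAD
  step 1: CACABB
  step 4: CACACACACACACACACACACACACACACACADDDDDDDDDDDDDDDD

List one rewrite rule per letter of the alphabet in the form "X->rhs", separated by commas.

A->CA, B->DD, C->CA, D->BB

  step 0 ⇒ step 1: AAD ⇒ CA·CA·BB
    A ↦ CA
    D ↦ BB
    B ↦ DD  (constrained at step 1)
    C ↦ CA  (constrained at step 1)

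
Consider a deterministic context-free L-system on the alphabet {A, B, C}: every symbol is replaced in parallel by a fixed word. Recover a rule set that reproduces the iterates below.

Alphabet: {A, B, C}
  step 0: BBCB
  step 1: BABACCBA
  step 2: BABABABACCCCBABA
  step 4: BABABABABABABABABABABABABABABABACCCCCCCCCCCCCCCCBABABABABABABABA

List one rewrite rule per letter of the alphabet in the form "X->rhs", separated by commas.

  step 1 ⇒ step 2: BABACCBA ⇒ BA·BA·BA·BA·CC·CC·BA·BA
    A ↦ BA
    B ↦ BA
    C ↦ CC

A->BA, B->BA, C->CC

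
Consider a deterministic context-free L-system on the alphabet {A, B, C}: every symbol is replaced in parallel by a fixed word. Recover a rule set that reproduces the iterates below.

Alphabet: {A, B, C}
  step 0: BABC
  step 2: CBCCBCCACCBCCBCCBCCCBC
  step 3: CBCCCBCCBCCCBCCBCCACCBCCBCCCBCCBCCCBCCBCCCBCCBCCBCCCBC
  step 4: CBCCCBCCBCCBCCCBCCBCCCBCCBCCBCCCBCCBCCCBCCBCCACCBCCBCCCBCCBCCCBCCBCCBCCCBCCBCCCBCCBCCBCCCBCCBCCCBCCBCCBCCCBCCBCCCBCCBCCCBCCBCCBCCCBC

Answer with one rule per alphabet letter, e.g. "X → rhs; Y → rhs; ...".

  step 3 ⇒ step 4: CBCCCBCCBCCCBCCBCCACCBCCBCCCBCCBCCCBCCBCCCBCCBCCBCCCBC ⇒ CBC·C·CBC·CBC·CBC·C·CBC·CBC·C·CBC·CBC·CBC·C·CBC·CBC·C·CBC·CBC·CAC·CBC·CBC·C·CBC·CBC·C·CBC·CBC·CBC·C·CBC·CBC·C·CBC·CBC·CBC·C·CBC·CBC·C·CBC·CBC·CBC·C·CBC·CBC·C·CBC·CBC·C·CBC·CBC·CBC·C·CBC
    A ↦ CAC
    B ↦ C
    C ↦ CBC

A->CAC, B->C, C->CBC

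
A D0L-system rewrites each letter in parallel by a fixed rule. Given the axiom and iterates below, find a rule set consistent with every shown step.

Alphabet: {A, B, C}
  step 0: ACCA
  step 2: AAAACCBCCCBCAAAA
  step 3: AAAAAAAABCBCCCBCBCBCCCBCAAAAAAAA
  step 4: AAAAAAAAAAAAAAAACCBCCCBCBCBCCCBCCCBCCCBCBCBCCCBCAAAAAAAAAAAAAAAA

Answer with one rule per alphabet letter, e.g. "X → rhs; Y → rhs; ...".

  step 3 ⇒ step 4: AAAAAAAABCBCCCBCBCBCCCBCAAAAAAAA ⇒ AA·AA·AA·AA·AA·AA·AA·AA·CC·BC·CC·BC·BC·BC·CC·BC·CC·BC·CC·BC·BC·BC·CC·BC·AA·AA·AA·AA·AA·AA·AA·AA
    A ↦ AA
    B ↦ CC
    C ↦ BC

A->AA, B->CC, C->BC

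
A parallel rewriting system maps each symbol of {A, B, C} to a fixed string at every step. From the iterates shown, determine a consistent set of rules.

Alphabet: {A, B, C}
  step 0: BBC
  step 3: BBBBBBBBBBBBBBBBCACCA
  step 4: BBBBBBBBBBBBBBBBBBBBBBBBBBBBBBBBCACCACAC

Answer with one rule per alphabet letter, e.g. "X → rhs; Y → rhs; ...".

A->C, B->BB, C->CA

  step 3 ⇒ step 4: BBBBBBBBBBBBBBBBCACCA ⇒ BB·BB·BB·BB·BB·BB·BB·BB·BB·BB·BB·BB·BB·BB·BB·BB·CA·C·CA·CA·C
    A ↦ C
    B ↦ BB
    C ↦ CA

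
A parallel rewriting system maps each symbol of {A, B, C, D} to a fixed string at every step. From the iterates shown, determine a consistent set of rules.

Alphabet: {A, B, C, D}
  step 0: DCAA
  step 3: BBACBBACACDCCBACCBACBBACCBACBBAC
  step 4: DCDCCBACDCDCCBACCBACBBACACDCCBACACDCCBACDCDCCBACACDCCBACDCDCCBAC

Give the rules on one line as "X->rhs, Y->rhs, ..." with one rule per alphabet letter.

  step 3 ⇒ step 4: BBACBBACACDCCBACCBACBBACCBACBBAC ⇒ DC·DC·CB·AC·DC·DC·CB·AC·CB·AC·BB·AC·AC·DC·CB·AC·AC·DC·CB·AC·DC·DC·CB·AC·AC·DC·CB·AC·DC·DC·CB·AC
    A ↦ CB
    B ↦ DC
    C ↦ AC
    D ↦ BB

A->CB, B->DC, C->AC, D->BB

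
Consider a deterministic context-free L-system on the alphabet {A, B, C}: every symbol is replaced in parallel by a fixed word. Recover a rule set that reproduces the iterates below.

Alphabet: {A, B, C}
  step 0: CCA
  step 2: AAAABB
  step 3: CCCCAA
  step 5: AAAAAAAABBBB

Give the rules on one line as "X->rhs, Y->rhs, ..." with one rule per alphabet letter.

A->C, B->A, C->BB

  step 2 ⇒ step 3: AAAABB ⇒ C·C·C·C·A·A
    A ↦ C
    B ↦ A
    C ↦ BB  (constrained at step 0)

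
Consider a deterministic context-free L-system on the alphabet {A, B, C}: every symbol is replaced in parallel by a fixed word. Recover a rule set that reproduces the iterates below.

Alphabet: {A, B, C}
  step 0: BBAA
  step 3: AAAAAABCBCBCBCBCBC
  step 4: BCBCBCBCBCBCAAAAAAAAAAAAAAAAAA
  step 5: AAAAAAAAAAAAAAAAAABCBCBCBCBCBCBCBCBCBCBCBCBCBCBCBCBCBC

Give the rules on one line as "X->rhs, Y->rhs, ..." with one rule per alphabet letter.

  step 4 ⇒ step 5: BCBCBCBCBCBCAAAAAAAAAAAAAAAAAA ⇒ A·AA·A·AA·A·AA·A·AA·A·AA·A·AA·BC·BC·BC·BC·BC·BC·BC·BC·BC·BC·BC·BC·BC·BC·BC·BC·BC·BC
    A ↦ BC
    B ↦ A
    C ↦ AA

A->BC, B->A, C->AA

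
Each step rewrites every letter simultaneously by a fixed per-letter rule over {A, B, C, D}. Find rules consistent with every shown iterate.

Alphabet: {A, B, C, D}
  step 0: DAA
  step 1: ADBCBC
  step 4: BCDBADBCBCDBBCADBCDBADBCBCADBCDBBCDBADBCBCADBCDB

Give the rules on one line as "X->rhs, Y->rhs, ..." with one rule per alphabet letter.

A->BC, B->BC, C->DB, D->AD

  step 0 ⇒ step 1: DAA ⇒ AD·BC·BC
    A ↦ BC
    D ↦ AD
    B ↦ BC  (constrained at step 1)
    C ↦ DB  (constrained at step 1)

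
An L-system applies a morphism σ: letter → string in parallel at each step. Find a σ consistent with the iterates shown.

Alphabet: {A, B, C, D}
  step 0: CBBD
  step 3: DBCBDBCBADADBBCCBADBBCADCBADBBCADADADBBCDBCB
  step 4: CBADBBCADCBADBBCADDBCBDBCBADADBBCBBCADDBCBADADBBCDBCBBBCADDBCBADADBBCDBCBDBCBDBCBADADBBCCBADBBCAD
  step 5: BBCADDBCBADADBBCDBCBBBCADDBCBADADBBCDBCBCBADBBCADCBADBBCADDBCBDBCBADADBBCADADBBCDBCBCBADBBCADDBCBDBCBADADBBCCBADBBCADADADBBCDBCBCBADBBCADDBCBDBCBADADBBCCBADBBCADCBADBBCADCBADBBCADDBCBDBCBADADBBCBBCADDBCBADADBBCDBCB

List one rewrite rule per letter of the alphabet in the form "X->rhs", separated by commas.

A->DB, B->AD, C->BBC, D->CB

  step 4 ⇒ step 5: CBADBBCADCBADBBCADDBCBDBCBADADBBCBBCADDBCBADADBBCDBCBBBCADDBCBADADBBCDBCBDBCBDBCBADADBBCCBADBBCAD ⇒ BBC·AD·DB·CB·AD·AD·BBC·DB·CB·BBC·AD·DB·CB·AD·AD·BBC·DB·CB·CB·AD·BBC·AD·CB·AD·BBC·AD·DB·CB·DB·CB·AD·AD·BBC·AD·AD·BBC·DB·CB·CB·AD·BBC·AD·DB·CB·DB·CB·AD·AD·BBC·CB·AD·BBC·AD·AD·AD·BBC·DB·CB·CB·AD·BBC·AD·DB·CB·DB·CB·AD·AD·BBC·CB·AD·BBC·AD·CB·AD·BBC·AD·CB·AD·BBC·AD·DB·CB·DB·CB·AD·AD·BBC·BBC·AD·DB·CB·AD·AD·BBC·DB·CB
    A ↦ DB
    B ↦ AD
    C ↦ BBC
    D ↦ CB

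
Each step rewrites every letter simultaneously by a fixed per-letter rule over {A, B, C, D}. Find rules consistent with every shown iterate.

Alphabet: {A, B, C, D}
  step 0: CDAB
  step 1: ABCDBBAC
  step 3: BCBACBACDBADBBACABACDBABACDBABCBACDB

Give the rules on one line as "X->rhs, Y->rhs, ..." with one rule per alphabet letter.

A->DB, B->BAC, C->A, D->BC

  step 0 ⇒ step 1: CDAB ⇒ A·BC·DB·BAC
    A ↦ DB
    B ↦ BAC
    C ↦ A
    D ↦ BC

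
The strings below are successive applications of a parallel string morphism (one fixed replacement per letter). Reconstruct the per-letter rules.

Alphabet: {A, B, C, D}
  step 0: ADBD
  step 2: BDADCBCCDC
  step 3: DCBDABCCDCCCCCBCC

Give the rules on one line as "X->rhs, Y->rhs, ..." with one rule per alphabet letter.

A->DA, B->DC, C->CC, D->B

  step 2 ⇒ step 3: BDADCBCCDC ⇒ DC·B·DA·B·CC·DC·CC·CC·B·CC
    A ↦ DA
    B ↦ DC
    C ↦ CC
    D ↦ B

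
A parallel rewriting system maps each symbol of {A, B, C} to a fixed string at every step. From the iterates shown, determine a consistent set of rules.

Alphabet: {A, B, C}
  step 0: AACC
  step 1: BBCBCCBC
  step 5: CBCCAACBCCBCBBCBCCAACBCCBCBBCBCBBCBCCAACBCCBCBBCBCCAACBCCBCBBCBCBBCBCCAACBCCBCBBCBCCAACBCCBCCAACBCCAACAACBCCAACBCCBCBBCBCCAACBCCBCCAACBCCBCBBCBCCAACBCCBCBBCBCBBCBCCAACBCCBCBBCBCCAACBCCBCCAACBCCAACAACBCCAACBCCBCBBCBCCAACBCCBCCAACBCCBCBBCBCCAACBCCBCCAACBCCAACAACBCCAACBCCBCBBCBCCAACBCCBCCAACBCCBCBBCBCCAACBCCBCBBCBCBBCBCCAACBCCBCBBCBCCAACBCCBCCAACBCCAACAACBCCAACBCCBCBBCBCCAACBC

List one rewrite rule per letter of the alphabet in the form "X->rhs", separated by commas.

  step 0 ⇒ step 1: AACC ⇒ B·B·CBC·CBC
    A ↦ B
    C ↦ CBC
    B ↦ CAA  (constrained at step 1)

A->B, B->CAA, C->CBC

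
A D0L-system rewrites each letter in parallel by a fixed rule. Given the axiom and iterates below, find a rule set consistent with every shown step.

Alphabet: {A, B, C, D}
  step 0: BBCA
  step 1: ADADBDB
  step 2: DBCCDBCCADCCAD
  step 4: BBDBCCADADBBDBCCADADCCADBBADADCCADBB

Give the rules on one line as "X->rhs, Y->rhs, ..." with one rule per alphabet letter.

A->DB, B->AD, C->B, D->CC

  step 1 ⇒ step 2: ADADBDB ⇒ DB·CC·DB·CC·AD·CC·AD
    A ↦ DB
    B ↦ AD
    D ↦ CC
  step 0 ⇒ step 1: BBCA ⇒ AD·AD·B·DB
    C ↦ B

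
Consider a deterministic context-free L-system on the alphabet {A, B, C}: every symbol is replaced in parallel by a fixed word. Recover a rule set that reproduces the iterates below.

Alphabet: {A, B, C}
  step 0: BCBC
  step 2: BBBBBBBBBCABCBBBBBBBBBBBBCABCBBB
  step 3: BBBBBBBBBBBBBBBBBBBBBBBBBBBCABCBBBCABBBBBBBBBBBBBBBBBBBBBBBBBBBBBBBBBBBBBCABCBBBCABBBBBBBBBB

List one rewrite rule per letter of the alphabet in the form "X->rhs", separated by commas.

  step 2 ⇒ step 3: BBBBBBBBBCABCBBBBBBBBBBBBCABCBBB ⇒ BBB·BBB·BBB·BBB·BBB·BBB·BBB·BBB·BBB·CAB·C·BBB·CAB·BBB·BBB·BBB·BBB·BBB·BBB·BBB·BBB·BBB·BBB·BBB·BBB·CAB·C·BBB·CAB·BBB·BBB·BBB
    A ↦ C
    B ↦ BBB
    C ↦ CAB

A->C, B->BBB, C->CAB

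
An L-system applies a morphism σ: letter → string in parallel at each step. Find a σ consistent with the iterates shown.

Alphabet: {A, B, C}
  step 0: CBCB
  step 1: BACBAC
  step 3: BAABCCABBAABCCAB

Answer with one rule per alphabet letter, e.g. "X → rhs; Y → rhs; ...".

  step 0 ⇒ step 1: CBCB ⇒ BA·C·BA·C
    B ↦ C
    C ↦ BA
    A ↦ AB  (constrained at step 1)

A->AB, B->C, C->BA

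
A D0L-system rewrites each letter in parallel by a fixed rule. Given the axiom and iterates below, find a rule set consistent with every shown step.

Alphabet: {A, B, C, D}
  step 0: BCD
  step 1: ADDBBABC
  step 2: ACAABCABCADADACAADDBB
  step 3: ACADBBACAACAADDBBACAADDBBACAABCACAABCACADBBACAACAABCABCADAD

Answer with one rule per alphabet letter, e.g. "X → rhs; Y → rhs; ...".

A->ACA, B->AD, C->DBB, D->ABC

  step 2 ⇒ step 3: ACAABCABCADADACAADDBB ⇒ ACA·DBB·ACA·ACA·AD·DBB·ACA·AD·DBB·ACA·ABC·ACA·ABC·ACA·DBB·ACA·ACA·ABC·ABC·AD·AD
    A ↦ ACA
    B ↦ AD
    C ↦ DBB
    D ↦ ABC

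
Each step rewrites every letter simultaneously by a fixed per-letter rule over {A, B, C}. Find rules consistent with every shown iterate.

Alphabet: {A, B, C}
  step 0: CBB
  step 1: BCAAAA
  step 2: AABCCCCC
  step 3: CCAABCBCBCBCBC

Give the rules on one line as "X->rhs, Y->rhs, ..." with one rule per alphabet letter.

A->C, B->AA, C->BC

  step 2 ⇒ step 3: AABCCCCC ⇒ C·C·AA·BC·BC·BC·BC·BC
    A ↦ C
    B ↦ AA
    C ↦ BC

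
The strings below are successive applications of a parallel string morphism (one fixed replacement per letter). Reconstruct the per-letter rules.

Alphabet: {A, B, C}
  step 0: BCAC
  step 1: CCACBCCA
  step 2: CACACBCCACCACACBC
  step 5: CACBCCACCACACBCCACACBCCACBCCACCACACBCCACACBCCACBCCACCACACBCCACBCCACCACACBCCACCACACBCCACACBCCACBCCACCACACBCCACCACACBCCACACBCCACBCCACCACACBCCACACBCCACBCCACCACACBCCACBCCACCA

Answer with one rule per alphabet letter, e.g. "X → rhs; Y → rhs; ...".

  step 1 ⇒ step 2: CCACBCCA ⇒ CA·CA·CBC·CA·C·CA·CA·CBC
    A ↦ CBC
    B ↦ C
    C ↦ CA

A->CBC, B->C, C->CA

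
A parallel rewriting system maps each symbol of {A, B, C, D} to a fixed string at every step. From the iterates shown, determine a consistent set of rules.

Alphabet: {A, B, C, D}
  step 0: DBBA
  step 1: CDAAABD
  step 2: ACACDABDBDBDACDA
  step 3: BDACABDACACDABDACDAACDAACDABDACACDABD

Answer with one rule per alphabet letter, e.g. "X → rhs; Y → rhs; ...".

A->BD, B->A, C->ACA, D->CDA

  step 2 ⇒ step 3: ACACDABDBDBDACDA ⇒ BD·ACA·BD·ACA·CDA·BD·A·CDA·A·CDA·A·CDA·BD·ACA·CDA·BD
    A ↦ BD
    B ↦ A
    C ↦ ACA
    D ↦ CDA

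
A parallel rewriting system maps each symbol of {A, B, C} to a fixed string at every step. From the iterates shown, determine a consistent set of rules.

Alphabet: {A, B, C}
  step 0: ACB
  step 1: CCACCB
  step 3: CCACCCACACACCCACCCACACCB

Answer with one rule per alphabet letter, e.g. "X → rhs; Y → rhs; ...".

  step 0 ⇒ step 1: ACB ⇒ CC·AC·CB
    A ↦ CC
    B ↦ CB
    C ↦ AC

A->CC, B->CB, C->AC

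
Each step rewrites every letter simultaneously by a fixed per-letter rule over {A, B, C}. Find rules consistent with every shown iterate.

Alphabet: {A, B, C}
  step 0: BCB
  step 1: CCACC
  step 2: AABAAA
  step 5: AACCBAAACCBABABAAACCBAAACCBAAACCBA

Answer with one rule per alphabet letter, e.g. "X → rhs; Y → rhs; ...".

  step 1 ⇒ step 2: CCACC ⇒ A·A·BA·A·A
    A ↦ BA
    C ↦ A
  step 0 ⇒ step 1: BCB ⇒ CC·A·CC
    B ↦ CC

A->BA, B->CC, C->A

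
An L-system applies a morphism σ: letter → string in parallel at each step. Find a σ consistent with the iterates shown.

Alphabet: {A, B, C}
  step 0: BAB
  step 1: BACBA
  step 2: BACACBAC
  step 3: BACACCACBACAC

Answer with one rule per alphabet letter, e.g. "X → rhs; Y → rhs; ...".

A->C, B->BA, C->AC

  step 2 ⇒ step 3: BACACBAC ⇒ BA·C·AC·C·AC·BA·C·AC
    A ↦ C
    B ↦ BA
    C ↦ AC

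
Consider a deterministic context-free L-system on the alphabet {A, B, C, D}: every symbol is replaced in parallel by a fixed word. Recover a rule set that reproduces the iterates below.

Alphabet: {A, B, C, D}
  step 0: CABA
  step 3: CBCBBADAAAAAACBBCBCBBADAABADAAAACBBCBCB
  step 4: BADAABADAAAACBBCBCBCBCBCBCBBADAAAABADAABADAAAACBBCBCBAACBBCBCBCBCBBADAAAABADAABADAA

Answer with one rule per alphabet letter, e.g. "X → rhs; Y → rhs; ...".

  step 3 ⇒ step 4: CBCBBADAAAAAACBBCBCBBADAABADAAAACBBCBCB ⇒ BAD·AA·BAD·AA·AA·CB·B·CB·CB·CB·CB·CB·CB·BAD·AA·AA·BAD·AA·BAD·AA·AA·CB·B·CB·CB·AA·CB·B·CB·CB·CB·CB·BAD·AA·AA·BAD·AA·BAD·AA
    A ↦ CB
    B ↦ AA
    C ↦ BAD
    D ↦ B

A->CB, B->AA, C->BAD, D->B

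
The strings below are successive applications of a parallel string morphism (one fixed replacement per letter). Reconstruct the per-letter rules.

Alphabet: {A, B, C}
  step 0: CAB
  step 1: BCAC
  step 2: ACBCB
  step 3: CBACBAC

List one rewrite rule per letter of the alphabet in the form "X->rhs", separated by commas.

A->C, B->AC, C->B

  step 2 ⇒ step 3: ACBCB ⇒ C·B·AC·B·AC
    A ↦ C
    B ↦ AC
    C ↦ B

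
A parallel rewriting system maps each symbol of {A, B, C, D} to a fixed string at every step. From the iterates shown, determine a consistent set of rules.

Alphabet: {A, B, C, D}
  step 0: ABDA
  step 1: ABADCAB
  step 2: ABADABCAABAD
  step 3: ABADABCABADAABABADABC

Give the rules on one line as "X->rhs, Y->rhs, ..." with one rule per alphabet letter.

  step 2 ⇒ step 3: ABADABCAABAD ⇒ AB·AD·AB·C·AB·AD·A·AB·AB·AD·AB·C
    A ↦ AB
    B ↦ AD
    C ↦ A
    D ↦ C

A->AB, B->AD, C->A, D->C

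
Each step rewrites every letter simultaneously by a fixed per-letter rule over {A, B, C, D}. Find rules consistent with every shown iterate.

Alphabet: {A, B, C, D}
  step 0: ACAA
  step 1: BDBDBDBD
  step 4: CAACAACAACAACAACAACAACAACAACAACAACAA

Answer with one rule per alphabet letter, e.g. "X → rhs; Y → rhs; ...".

  step 0 ⇒ step 1: ACAA ⇒ BD·BD·BD·BD
    A ↦ BD
    C ↦ BD
    B ↦ C  (constrained at step 1)
    D ↦ AA  (constrained at step 1)

A->BD, B->C, C->BD, D->AA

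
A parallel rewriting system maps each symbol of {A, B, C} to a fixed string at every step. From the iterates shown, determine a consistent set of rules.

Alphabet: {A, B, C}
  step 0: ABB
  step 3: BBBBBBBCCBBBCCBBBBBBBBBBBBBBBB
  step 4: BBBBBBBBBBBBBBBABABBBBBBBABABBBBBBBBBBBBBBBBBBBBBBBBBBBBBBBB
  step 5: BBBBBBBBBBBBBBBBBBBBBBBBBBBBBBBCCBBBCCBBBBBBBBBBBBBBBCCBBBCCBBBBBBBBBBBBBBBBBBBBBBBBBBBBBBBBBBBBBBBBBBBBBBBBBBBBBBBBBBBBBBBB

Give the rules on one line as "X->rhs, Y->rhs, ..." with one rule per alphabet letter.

A->BCC, B->BB, C->BA

  step 4 ⇒ step 5: BBBBBBBBBBBBBBBABABBBBBBBABABBBBBBBBBBBBBBBBBBBBBBBBBBBBBBBB ⇒ BB·BB·BB·BB·BB·BB·BB·BB·BB·BB·BB·BB·BB·BB·BB·BCC·BB·BCC·BB·BB·BB·BB·BB·BB·BB·BCC·BB·BCC·BB·BB·BB·BB·BB·BB·BB·BB·BB·BB·BB·BB·BB·BB·BB·BB·BB·BB·BB·BB·BB·BB·BB·BB·BB·BB·BB·BB·BB·BB·BB·BB
    A ↦ BCC
    B ↦ BB
  step 3 ⇒ step 4: BBBBBBBCCBBBCCBBBBBBBBBBBBBBBB ⇒ BB·BB·BB·BB·BB·BB·BB·BA·BA·BB·BB·BB·BA·BA·BB·BB·BB·BB·BB·BB·BB·BB·BB·BB·BB·BB·BB·BB·BB·BB
    C ↦ BA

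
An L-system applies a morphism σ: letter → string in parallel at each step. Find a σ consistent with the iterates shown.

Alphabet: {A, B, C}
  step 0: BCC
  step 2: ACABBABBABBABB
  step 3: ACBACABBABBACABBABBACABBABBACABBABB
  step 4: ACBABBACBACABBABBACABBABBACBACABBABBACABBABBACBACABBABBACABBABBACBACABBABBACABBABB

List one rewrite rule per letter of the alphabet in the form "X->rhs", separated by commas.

A->AC, B->ABB, C->B

  step 3 ⇒ step 4: ACBACABBABBACABBABBACABBABBACABBABB ⇒ AC·B·ABB·AC·B·AC·ABB·ABB·AC·ABB·ABB·AC·B·AC·ABB·ABB·AC·ABB·ABB·AC·B·AC·ABB·ABB·AC·ABB·ABB·AC·B·AC·ABB·ABB·AC·ABB·ABB
    A ↦ AC
    B ↦ ABB
    C ↦ B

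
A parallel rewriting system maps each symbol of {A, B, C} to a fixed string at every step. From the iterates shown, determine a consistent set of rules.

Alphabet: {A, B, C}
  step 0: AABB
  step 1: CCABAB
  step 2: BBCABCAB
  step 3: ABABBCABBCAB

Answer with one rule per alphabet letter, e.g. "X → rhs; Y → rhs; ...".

A->C, B->AB, C->B

  step 2 ⇒ step 3: BBCABCAB ⇒ AB·AB·B·C·AB·B·C·AB
    A ↦ C
    B ↦ AB
    C ↦ B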